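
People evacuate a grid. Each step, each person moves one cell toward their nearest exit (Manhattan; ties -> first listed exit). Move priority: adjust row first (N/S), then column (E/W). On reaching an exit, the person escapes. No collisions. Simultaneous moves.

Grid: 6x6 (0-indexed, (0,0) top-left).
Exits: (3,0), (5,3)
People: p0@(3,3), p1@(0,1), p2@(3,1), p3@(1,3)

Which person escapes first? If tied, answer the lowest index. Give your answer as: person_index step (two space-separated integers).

Answer: 2 1

Derivation:
Step 1: p0:(3,3)->(4,3) | p1:(0,1)->(1,1) | p2:(3,1)->(3,0)->EXIT | p3:(1,3)->(2,3)
Step 2: p0:(4,3)->(5,3)->EXIT | p1:(1,1)->(2,1) | p2:escaped | p3:(2,3)->(3,3)
Step 3: p0:escaped | p1:(2,1)->(3,1) | p2:escaped | p3:(3,3)->(4,3)
Step 4: p0:escaped | p1:(3,1)->(3,0)->EXIT | p2:escaped | p3:(4,3)->(5,3)->EXIT
Exit steps: [2, 4, 1, 4]
First to escape: p2 at step 1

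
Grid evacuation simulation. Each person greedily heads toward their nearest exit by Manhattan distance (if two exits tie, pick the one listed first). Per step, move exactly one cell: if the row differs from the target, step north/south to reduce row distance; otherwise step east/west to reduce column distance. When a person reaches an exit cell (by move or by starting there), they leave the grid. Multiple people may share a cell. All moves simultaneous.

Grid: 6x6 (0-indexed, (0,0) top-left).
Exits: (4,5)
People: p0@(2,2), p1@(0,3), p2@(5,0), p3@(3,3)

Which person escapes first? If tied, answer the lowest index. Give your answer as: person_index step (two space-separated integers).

Answer: 3 3

Derivation:
Step 1: p0:(2,2)->(3,2) | p1:(0,3)->(1,3) | p2:(5,0)->(4,0) | p3:(3,3)->(4,3)
Step 2: p0:(3,2)->(4,2) | p1:(1,3)->(2,3) | p2:(4,0)->(4,1) | p3:(4,3)->(4,4)
Step 3: p0:(4,2)->(4,3) | p1:(2,3)->(3,3) | p2:(4,1)->(4,2) | p3:(4,4)->(4,5)->EXIT
Step 4: p0:(4,3)->(4,4) | p1:(3,3)->(4,3) | p2:(4,2)->(4,3) | p3:escaped
Step 5: p0:(4,4)->(4,5)->EXIT | p1:(4,3)->(4,4) | p2:(4,3)->(4,4) | p3:escaped
Step 6: p0:escaped | p1:(4,4)->(4,5)->EXIT | p2:(4,4)->(4,5)->EXIT | p3:escaped
Exit steps: [5, 6, 6, 3]
First to escape: p3 at step 3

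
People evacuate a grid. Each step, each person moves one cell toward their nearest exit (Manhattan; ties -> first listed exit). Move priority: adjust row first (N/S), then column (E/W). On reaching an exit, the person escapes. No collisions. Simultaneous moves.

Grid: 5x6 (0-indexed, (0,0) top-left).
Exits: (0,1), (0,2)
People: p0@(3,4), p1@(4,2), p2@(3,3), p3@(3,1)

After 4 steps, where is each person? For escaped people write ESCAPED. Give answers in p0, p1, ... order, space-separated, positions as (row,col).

Step 1: p0:(3,4)->(2,4) | p1:(4,2)->(3,2) | p2:(3,3)->(2,3) | p3:(3,1)->(2,1)
Step 2: p0:(2,4)->(1,4) | p1:(3,2)->(2,2) | p2:(2,3)->(1,3) | p3:(2,1)->(1,1)
Step 3: p0:(1,4)->(0,4) | p1:(2,2)->(1,2) | p2:(1,3)->(0,3) | p3:(1,1)->(0,1)->EXIT
Step 4: p0:(0,4)->(0,3) | p1:(1,2)->(0,2)->EXIT | p2:(0,3)->(0,2)->EXIT | p3:escaped

(0,3) ESCAPED ESCAPED ESCAPED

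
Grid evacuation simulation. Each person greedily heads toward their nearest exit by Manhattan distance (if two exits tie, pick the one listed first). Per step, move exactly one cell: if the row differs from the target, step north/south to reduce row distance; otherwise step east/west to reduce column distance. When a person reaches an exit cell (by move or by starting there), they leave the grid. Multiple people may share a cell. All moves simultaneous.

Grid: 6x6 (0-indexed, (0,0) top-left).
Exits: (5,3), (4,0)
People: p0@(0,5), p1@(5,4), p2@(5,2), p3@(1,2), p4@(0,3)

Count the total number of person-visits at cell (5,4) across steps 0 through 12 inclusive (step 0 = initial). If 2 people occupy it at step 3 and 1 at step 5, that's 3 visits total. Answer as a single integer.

Answer: 2

Derivation:
Step 0: p0@(0,5) p1@(5,4) p2@(5,2) p3@(1,2) p4@(0,3) -> at (5,4): 1 [p1], cum=1
Step 1: p0@(1,5) p1@ESC p2@ESC p3@(2,2) p4@(1,3) -> at (5,4): 0 [-], cum=1
Step 2: p0@(2,5) p1@ESC p2@ESC p3@(3,2) p4@(2,3) -> at (5,4): 0 [-], cum=1
Step 3: p0@(3,5) p1@ESC p2@ESC p3@(4,2) p4@(3,3) -> at (5,4): 0 [-], cum=1
Step 4: p0@(4,5) p1@ESC p2@ESC p3@(5,2) p4@(4,3) -> at (5,4): 0 [-], cum=1
Step 5: p0@(5,5) p1@ESC p2@ESC p3@ESC p4@ESC -> at (5,4): 0 [-], cum=1
Step 6: p0@(5,4) p1@ESC p2@ESC p3@ESC p4@ESC -> at (5,4): 1 [p0], cum=2
Step 7: p0@ESC p1@ESC p2@ESC p3@ESC p4@ESC -> at (5,4): 0 [-], cum=2
Total visits = 2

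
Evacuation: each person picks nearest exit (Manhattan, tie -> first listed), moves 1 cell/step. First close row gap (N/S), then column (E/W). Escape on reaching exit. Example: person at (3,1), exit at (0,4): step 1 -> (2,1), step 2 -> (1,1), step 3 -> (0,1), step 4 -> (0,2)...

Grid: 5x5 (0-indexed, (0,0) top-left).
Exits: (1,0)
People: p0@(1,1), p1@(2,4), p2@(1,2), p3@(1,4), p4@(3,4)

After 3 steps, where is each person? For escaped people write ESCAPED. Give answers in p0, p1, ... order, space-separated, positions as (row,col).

Step 1: p0:(1,1)->(1,0)->EXIT | p1:(2,4)->(1,4) | p2:(1,2)->(1,1) | p3:(1,4)->(1,3) | p4:(3,4)->(2,4)
Step 2: p0:escaped | p1:(1,4)->(1,3) | p2:(1,1)->(1,0)->EXIT | p3:(1,3)->(1,2) | p4:(2,4)->(1,4)
Step 3: p0:escaped | p1:(1,3)->(1,2) | p2:escaped | p3:(1,2)->(1,1) | p4:(1,4)->(1,3)

ESCAPED (1,2) ESCAPED (1,1) (1,3)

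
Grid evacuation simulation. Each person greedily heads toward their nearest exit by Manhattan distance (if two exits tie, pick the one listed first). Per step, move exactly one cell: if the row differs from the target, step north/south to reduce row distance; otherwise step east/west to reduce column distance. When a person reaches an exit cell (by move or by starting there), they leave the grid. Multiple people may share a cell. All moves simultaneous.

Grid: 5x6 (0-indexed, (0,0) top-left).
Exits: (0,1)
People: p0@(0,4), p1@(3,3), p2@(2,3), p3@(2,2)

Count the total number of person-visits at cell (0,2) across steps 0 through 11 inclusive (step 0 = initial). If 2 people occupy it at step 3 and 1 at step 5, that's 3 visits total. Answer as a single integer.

Step 0: p0@(0,4) p1@(3,3) p2@(2,3) p3@(2,2) -> at (0,2): 0 [-], cum=0
Step 1: p0@(0,3) p1@(2,3) p2@(1,3) p3@(1,2) -> at (0,2): 0 [-], cum=0
Step 2: p0@(0,2) p1@(1,3) p2@(0,3) p3@(0,2) -> at (0,2): 2 [p0,p3], cum=2
Step 3: p0@ESC p1@(0,3) p2@(0,2) p3@ESC -> at (0,2): 1 [p2], cum=3
Step 4: p0@ESC p1@(0,2) p2@ESC p3@ESC -> at (0,2): 1 [p1], cum=4
Step 5: p0@ESC p1@ESC p2@ESC p3@ESC -> at (0,2): 0 [-], cum=4
Total visits = 4

Answer: 4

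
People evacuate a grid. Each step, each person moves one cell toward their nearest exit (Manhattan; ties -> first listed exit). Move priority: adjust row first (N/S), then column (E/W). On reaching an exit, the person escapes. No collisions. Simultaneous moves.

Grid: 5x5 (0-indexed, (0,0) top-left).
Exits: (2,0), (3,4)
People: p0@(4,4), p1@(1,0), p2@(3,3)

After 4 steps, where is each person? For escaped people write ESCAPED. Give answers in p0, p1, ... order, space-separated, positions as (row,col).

Step 1: p0:(4,4)->(3,4)->EXIT | p1:(1,0)->(2,0)->EXIT | p2:(3,3)->(3,4)->EXIT

ESCAPED ESCAPED ESCAPED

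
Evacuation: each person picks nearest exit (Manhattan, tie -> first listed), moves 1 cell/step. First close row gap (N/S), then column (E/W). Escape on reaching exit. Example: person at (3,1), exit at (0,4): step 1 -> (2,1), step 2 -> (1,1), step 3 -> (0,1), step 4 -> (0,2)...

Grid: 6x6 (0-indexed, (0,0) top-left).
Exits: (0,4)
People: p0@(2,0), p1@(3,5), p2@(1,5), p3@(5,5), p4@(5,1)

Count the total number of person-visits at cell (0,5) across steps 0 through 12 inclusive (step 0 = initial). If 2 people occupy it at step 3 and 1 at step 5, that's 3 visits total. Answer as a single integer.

Answer: 3

Derivation:
Step 0: p0@(2,0) p1@(3,5) p2@(1,5) p3@(5,5) p4@(5,1) -> at (0,5): 0 [-], cum=0
Step 1: p0@(1,0) p1@(2,5) p2@(0,5) p3@(4,5) p4@(4,1) -> at (0,5): 1 [p2], cum=1
Step 2: p0@(0,0) p1@(1,5) p2@ESC p3@(3,5) p4@(3,1) -> at (0,5): 0 [-], cum=1
Step 3: p0@(0,1) p1@(0,5) p2@ESC p3@(2,5) p4@(2,1) -> at (0,5): 1 [p1], cum=2
Step 4: p0@(0,2) p1@ESC p2@ESC p3@(1,5) p4@(1,1) -> at (0,5): 0 [-], cum=2
Step 5: p0@(0,3) p1@ESC p2@ESC p3@(0,5) p4@(0,1) -> at (0,5): 1 [p3], cum=3
Step 6: p0@ESC p1@ESC p2@ESC p3@ESC p4@(0,2) -> at (0,5): 0 [-], cum=3
Step 7: p0@ESC p1@ESC p2@ESC p3@ESC p4@(0,3) -> at (0,5): 0 [-], cum=3
Step 8: p0@ESC p1@ESC p2@ESC p3@ESC p4@ESC -> at (0,5): 0 [-], cum=3
Total visits = 3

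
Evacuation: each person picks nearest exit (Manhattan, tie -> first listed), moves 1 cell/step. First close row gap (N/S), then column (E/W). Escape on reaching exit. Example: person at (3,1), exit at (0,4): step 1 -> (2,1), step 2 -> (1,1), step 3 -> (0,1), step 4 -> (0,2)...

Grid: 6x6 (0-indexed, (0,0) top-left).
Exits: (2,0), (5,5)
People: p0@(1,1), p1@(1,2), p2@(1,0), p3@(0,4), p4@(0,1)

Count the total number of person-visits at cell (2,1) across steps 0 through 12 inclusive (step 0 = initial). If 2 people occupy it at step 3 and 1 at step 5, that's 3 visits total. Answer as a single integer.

Answer: 4

Derivation:
Step 0: p0@(1,1) p1@(1,2) p2@(1,0) p3@(0,4) p4@(0,1) -> at (2,1): 0 [-], cum=0
Step 1: p0@(2,1) p1@(2,2) p2@ESC p3@(1,4) p4@(1,1) -> at (2,1): 1 [p0], cum=1
Step 2: p0@ESC p1@(2,1) p2@ESC p3@(2,4) p4@(2,1) -> at (2,1): 2 [p1,p4], cum=3
Step 3: p0@ESC p1@ESC p2@ESC p3@(2,3) p4@ESC -> at (2,1): 0 [-], cum=3
Step 4: p0@ESC p1@ESC p2@ESC p3@(2,2) p4@ESC -> at (2,1): 0 [-], cum=3
Step 5: p0@ESC p1@ESC p2@ESC p3@(2,1) p4@ESC -> at (2,1): 1 [p3], cum=4
Step 6: p0@ESC p1@ESC p2@ESC p3@ESC p4@ESC -> at (2,1): 0 [-], cum=4
Total visits = 4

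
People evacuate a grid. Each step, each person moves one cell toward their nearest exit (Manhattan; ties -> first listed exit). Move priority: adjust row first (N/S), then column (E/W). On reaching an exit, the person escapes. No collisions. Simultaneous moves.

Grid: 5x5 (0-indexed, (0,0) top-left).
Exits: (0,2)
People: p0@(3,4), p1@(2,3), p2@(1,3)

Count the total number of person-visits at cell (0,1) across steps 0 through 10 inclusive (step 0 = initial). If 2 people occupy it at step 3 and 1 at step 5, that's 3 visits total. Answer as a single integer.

Answer: 0

Derivation:
Step 0: p0@(3,4) p1@(2,3) p2@(1,3) -> at (0,1): 0 [-], cum=0
Step 1: p0@(2,4) p1@(1,3) p2@(0,3) -> at (0,1): 0 [-], cum=0
Step 2: p0@(1,4) p1@(0,3) p2@ESC -> at (0,1): 0 [-], cum=0
Step 3: p0@(0,4) p1@ESC p2@ESC -> at (0,1): 0 [-], cum=0
Step 4: p0@(0,3) p1@ESC p2@ESC -> at (0,1): 0 [-], cum=0
Step 5: p0@ESC p1@ESC p2@ESC -> at (0,1): 0 [-], cum=0
Total visits = 0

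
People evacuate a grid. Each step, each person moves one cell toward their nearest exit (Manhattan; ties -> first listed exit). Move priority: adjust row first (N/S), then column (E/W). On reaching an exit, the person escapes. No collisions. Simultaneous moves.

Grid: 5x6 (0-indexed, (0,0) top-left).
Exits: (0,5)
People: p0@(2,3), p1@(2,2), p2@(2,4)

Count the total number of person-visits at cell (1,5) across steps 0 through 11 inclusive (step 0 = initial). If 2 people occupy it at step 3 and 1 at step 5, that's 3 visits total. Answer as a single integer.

Answer: 0

Derivation:
Step 0: p0@(2,3) p1@(2,2) p2@(2,4) -> at (1,5): 0 [-], cum=0
Step 1: p0@(1,3) p1@(1,2) p2@(1,4) -> at (1,5): 0 [-], cum=0
Step 2: p0@(0,3) p1@(0,2) p2@(0,4) -> at (1,5): 0 [-], cum=0
Step 3: p0@(0,4) p1@(0,3) p2@ESC -> at (1,5): 0 [-], cum=0
Step 4: p0@ESC p1@(0,4) p2@ESC -> at (1,5): 0 [-], cum=0
Step 5: p0@ESC p1@ESC p2@ESC -> at (1,5): 0 [-], cum=0
Total visits = 0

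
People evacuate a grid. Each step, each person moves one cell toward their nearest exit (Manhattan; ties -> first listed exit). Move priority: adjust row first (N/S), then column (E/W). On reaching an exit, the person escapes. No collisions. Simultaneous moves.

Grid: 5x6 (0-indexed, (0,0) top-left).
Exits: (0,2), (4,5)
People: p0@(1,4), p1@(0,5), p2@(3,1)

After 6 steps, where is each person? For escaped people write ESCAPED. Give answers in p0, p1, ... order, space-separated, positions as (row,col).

Step 1: p0:(1,4)->(0,4) | p1:(0,5)->(0,4) | p2:(3,1)->(2,1)
Step 2: p0:(0,4)->(0,3) | p1:(0,4)->(0,3) | p2:(2,1)->(1,1)
Step 3: p0:(0,3)->(0,2)->EXIT | p1:(0,3)->(0,2)->EXIT | p2:(1,1)->(0,1)
Step 4: p0:escaped | p1:escaped | p2:(0,1)->(0,2)->EXIT

ESCAPED ESCAPED ESCAPED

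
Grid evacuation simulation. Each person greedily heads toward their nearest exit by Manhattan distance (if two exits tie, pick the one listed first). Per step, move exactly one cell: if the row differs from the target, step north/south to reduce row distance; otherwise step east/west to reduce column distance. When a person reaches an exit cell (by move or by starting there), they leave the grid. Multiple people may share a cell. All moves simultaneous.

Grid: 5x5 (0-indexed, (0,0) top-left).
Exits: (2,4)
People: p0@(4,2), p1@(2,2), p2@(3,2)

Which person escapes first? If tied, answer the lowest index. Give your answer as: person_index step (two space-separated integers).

Answer: 1 2

Derivation:
Step 1: p0:(4,2)->(3,2) | p1:(2,2)->(2,3) | p2:(3,2)->(2,2)
Step 2: p0:(3,2)->(2,2) | p1:(2,3)->(2,4)->EXIT | p2:(2,2)->(2,3)
Step 3: p0:(2,2)->(2,3) | p1:escaped | p2:(2,3)->(2,4)->EXIT
Step 4: p0:(2,3)->(2,4)->EXIT | p1:escaped | p2:escaped
Exit steps: [4, 2, 3]
First to escape: p1 at step 2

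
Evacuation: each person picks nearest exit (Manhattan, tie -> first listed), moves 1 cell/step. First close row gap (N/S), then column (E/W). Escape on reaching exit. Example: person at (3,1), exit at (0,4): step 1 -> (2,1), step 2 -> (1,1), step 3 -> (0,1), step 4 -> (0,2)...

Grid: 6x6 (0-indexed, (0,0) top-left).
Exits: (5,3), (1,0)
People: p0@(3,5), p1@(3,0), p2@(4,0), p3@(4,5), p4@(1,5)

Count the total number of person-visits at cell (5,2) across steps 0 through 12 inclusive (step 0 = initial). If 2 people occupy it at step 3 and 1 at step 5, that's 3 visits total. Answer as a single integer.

Step 0: p0@(3,5) p1@(3,0) p2@(4,0) p3@(4,5) p4@(1,5) -> at (5,2): 0 [-], cum=0
Step 1: p0@(4,5) p1@(2,0) p2@(3,0) p3@(5,5) p4@(1,4) -> at (5,2): 0 [-], cum=0
Step 2: p0@(5,5) p1@ESC p2@(2,0) p3@(5,4) p4@(1,3) -> at (5,2): 0 [-], cum=0
Step 3: p0@(5,4) p1@ESC p2@ESC p3@ESC p4@(1,2) -> at (5,2): 0 [-], cum=0
Step 4: p0@ESC p1@ESC p2@ESC p3@ESC p4@(1,1) -> at (5,2): 0 [-], cum=0
Step 5: p0@ESC p1@ESC p2@ESC p3@ESC p4@ESC -> at (5,2): 0 [-], cum=0
Total visits = 0

Answer: 0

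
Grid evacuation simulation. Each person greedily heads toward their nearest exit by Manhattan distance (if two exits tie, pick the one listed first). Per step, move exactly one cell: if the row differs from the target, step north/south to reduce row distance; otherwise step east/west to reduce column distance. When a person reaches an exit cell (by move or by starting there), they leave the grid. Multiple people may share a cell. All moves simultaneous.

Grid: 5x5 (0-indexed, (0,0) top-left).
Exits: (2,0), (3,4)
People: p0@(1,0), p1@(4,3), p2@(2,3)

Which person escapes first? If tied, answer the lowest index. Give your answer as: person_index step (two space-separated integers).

Step 1: p0:(1,0)->(2,0)->EXIT | p1:(4,3)->(3,3) | p2:(2,3)->(3,3)
Step 2: p0:escaped | p1:(3,3)->(3,4)->EXIT | p2:(3,3)->(3,4)->EXIT
Exit steps: [1, 2, 2]
First to escape: p0 at step 1

Answer: 0 1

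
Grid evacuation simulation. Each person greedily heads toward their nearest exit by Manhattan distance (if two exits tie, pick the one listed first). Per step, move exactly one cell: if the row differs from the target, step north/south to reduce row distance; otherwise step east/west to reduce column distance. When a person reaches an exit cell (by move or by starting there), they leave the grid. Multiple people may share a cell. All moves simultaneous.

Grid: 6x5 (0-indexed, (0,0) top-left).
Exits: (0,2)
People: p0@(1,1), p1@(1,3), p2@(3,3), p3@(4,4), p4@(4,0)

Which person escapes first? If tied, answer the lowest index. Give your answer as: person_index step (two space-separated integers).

Step 1: p0:(1,1)->(0,1) | p1:(1,3)->(0,3) | p2:(3,3)->(2,3) | p3:(4,4)->(3,4) | p4:(4,0)->(3,0)
Step 2: p0:(0,1)->(0,2)->EXIT | p1:(0,3)->(0,2)->EXIT | p2:(2,3)->(1,3) | p3:(3,4)->(2,4) | p4:(3,0)->(2,0)
Step 3: p0:escaped | p1:escaped | p2:(1,3)->(0,3) | p3:(2,4)->(1,4) | p4:(2,0)->(1,0)
Step 4: p0:escaped | p1:escaped | p2:(0,3)->(0,2)->EXIT | p3:(1,4)->(0,4) | p4:(1,0)->(0,0)
Step 5: p0:escaped | p1:escaped | p2:escaped | p3:(0,4)->(0,3) | p4:(0,0)->(0,1)
Step 6: p0:escaped | p1:escaped | p2:escaped | p3:(0,3)->(0,2)->EXIT | p4:(0,1)->(0,2)->EXIT
Exit steps: [2, 2, 4, 6, 6]
First to escape: p0 at step 2

Answer: 0 2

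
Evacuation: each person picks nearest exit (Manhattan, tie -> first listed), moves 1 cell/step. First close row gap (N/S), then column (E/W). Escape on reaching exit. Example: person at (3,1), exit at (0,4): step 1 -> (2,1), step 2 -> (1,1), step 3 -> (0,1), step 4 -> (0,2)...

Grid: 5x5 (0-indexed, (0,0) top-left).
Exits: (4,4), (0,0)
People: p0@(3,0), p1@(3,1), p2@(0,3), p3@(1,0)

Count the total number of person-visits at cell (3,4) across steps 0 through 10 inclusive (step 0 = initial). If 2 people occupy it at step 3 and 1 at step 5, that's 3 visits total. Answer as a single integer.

Step 0: p0@(3,0) p1@(3,1) p2@(0,3) p3@(1,0) -> at (3,4): 0 [-], cum=0
Step 1: p0@(2,0) p1@(4,1) p2@(0,2) p3@ESC -> at (3,4): 0 [-], cum=0
Step 2: p0@(1,0) p1@(4,2) p2@(0,1) p3@ESC -> at (3,4): 0 [-], cum=0
Step 3: p0@ESC p1@(4,3) p2@ESC p3@ESC -> at (3,4): 0 [-], cum=0
Step 4: p0@ESC p1@ESC p2@ESC p3@ESC -> at (3,4): 0 [-], cum=0
Total visits = 0

Answer: 0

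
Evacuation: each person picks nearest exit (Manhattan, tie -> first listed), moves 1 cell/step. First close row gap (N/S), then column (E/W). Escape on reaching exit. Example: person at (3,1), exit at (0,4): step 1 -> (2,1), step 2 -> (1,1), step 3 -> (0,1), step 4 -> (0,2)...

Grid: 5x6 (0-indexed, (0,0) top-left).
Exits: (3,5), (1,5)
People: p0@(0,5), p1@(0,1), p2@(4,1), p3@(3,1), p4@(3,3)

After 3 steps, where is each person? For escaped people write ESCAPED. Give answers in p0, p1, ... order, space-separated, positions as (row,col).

Step 1: p0:(0,5)->(1,5)->EXIT | p1:(0,1)->(1,1) | p2:(4,1)->(3,1) | p3:(3,1)->(3,2) | p4:(3,3)->(3,4)
Step 2: p0:escaped | p1:(1,1)->(1,2) | p2:(3,1)->(3,2) | p3:(3,2)->(3,3) | p4:(3,4)->(3,5)->EXIT
Step 3: p0:escaped | p1:(1,2)->(1,3) | p2:(3,2)->(3,3) | p3:(3,3)->(3,4) | p4:escaped

ESCAPED (1,3) (3,3) (3,4) ESCAPED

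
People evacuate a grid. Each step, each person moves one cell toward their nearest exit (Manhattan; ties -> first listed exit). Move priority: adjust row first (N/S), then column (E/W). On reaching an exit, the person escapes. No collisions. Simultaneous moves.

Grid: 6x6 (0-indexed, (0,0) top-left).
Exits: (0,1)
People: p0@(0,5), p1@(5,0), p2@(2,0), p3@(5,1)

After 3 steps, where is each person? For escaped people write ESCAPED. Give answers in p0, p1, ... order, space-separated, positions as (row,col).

Step 1: p0:(0,5)->(0,4) | p1:(5,0)->(4,0) | p2:(2,0)->(1,0) | p3:(5,1)->(4,1)
Step 2: p0:(0,4)->(0,3) | p1:(4,0)->(3,0) | p2:(1,0)->(0,0) | p3:(4,1)->(3,1)
Step 3: p0:(0,3)->(0,2) | p1:(3,0)->(2,0) | p2:(0,0)->(0,1)->EXIT | p3:(3,1)->(2,1)

(0,2) (2,0) ESCAPED (2,1)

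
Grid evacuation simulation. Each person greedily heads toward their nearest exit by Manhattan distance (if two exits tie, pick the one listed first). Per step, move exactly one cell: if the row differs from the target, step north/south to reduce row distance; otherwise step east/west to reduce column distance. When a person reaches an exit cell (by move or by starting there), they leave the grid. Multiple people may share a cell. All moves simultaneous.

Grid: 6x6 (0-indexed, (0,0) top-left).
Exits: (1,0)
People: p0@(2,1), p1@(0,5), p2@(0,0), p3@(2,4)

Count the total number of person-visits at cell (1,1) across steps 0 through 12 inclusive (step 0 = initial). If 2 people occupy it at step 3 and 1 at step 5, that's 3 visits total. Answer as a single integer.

Step 0: p0@(2,1) p1@(0,5) p2@(0,0) p3@(2,4) -> at (1,1): 0 [-], cum=0
Step 1: p0@(1,1) p1@(1,5) p2@ESC p3@(1,4) -> at (1,1): 1 [p0], cum=1
Step 2: p0@ESC p1@(1,4) p2@ESC p3@(1,3) -> at (1,1): 0 [-], cum=1
Step 3: p0@ESC p1@(1,3) p2@ESC p3@(1,2) -> at (1,1): 0 [-], cum=1
Step 4: p0@ESC p1@(1,2) p2@ESC p3@(1,1) -> at (1,1): 1 [p3], cum=2
Step 5: p0@ESC p1@(1,1) p2@ESC p3@ESC -> at (1,1): 1 [p1], cum=3
Step 6: p0@ESC p1@ESC p2@ESC p3@ESC -> at (1,1): 0 [-], cum=3
Total visits = 3

Answer: 3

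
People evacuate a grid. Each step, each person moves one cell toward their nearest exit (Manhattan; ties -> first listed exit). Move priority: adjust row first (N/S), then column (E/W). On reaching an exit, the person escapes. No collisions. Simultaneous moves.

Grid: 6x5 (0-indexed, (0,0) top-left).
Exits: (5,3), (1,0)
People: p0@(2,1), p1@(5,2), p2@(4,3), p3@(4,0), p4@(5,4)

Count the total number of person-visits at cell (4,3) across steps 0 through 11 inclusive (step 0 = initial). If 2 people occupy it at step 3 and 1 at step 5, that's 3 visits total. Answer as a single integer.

Answer: 1

Derivation:
Step 0: p0@(2,1) p1@(5,2) p2@(4,3) p3@(4,0) p4@(5,4) -> at (4,3): 1 [p2], cum=1
Step 1: p0@(1,1) p1@ESC p2@ESC p3@(3,0) p4@ESC -> at (4,3): 0 [-], cum=1
Step 2: p0@ESC p1@ESC p2@ESC p3@(2,0) p4@ESC -> at (4,3): 0 [-], cum=1
Step 3: p0@ESC p1@ESC p2@ESC p3@ESC p4@ESC -> at (4,3): 0 [-], cum=1
Total visits = 1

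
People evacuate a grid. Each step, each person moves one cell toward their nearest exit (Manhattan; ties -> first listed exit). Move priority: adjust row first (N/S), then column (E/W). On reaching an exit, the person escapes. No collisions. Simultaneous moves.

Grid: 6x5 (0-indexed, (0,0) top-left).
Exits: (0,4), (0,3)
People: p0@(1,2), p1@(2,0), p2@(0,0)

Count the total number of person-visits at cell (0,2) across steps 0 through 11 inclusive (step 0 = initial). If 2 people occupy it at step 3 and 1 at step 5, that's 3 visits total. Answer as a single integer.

Step 0: p0@(1,2) p1@(2,0) p2@(0,0) -> at (0,2): 0 [-], cum=0
Step 1: p0@(0,2) p1@(1,0) p2@(0,1) -> at (0,2): 1 [p0], cum=1
Step 2: p0@ESC p1@(0,0) p2@(0,2) -> at (0,2): 1 [p2], cum=2
Step 3: p0@ESC p1@(0,1) p2@ESC -> at (0,2): 0 [-], cum=2
Step 4: p0@ESC p1@(0,2) p2@ESC -> at (0,2): 1 [p1], cum=3
Step 5: p0@ESC p1@ESC p2@ESC -> at (0,2): 0 [-], cum=3
Total visits = 3

Answer: 3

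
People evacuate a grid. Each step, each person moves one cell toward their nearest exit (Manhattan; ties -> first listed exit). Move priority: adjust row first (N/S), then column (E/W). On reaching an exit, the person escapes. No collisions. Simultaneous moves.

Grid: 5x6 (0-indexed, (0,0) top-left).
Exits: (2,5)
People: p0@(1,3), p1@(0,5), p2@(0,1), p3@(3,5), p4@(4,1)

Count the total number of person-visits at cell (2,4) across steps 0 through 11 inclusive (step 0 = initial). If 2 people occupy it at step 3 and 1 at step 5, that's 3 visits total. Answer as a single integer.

Step 0: p0@(1,3) p1@(0,5) p2@(0,1) p3@(3,5) p4@(4,1) -> at (2,4): 0 [-], cum=0
Step 1: p0@(2,3) p1@(1,5) p2@(1,1) p3@ESC p4@(3,1) -> at (2,4): 0 [-], cum=0
Step 2: p0@(2,4) p1@ESC p2@(2,1) p3@ESC p4@(2,1) -> at (2,4): 1 [p0], cum=1
Step 3: p0@ESC p1@ESC p2@(2,2) p3@ESC p4@(2,2) -> at (2,4): 0 [-], cum=1
Step 4: p0@ESC p1@ESC p2@(2,3) p3@ESC p4@(2,3) -> at (2,4): 0 [-], cum=1
Step 5: p0@ESC p1@ESC p2@(2,4) p3@ESC p4@(2,4) -> at (2,4): 2 [p2,p4], cum=3
Step 6: p0@ESC p1@ESC p2@ESC p3@ESC p4@ESC -> at (2,4): 0 [-], cum=3
Total visits = 3

Answer: 3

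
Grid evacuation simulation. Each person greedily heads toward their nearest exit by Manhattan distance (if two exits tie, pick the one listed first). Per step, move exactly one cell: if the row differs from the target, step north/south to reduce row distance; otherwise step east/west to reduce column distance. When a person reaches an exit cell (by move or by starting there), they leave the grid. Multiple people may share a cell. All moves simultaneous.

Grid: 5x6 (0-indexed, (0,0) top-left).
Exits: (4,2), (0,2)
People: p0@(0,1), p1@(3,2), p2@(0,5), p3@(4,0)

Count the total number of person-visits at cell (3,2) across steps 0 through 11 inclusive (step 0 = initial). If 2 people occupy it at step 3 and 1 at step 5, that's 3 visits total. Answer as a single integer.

Step 0: p0@(0,1) p1@(3,2) p2@(0,5) p3@(4,0) -> at (3,2): 1 [p1], cum=1
Step 1: p0@ESC p1@ESC p2@(0,4) p3@(4,1) -> at (3,2): 0 [-], cum=1
Step 2: p0@ESC p1@ESC p2@(0,3) p3@ESC -> at (3,2): 0 [-], cum=1
Step 3: p0@ESC p1@ESC p2@ESC p3@ESC -> at (3,2): 0 [-], cum=1
Total visits = 1

Answer: 1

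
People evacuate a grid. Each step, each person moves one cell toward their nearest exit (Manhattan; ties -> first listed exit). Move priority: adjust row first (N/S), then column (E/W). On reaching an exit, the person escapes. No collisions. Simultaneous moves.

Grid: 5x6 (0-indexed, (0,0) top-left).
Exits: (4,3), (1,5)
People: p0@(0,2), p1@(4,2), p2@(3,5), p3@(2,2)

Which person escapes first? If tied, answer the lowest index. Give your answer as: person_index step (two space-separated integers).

Step 1: p0:(0,2)->(1,2) | p1:(4,2)->(4,3)->EXIT | p2:(3,5)->(2,5) | p3:(2,2)->(3,2)
Step 2: p0:(1,2)->(1,3) | p1:escaped | p2:(2,5)->(1,5)->EXIT | p3:(3,2)->(4,2)
Step 3: p0:(1,3)->(1,4) | p1:escaped | p2:escaped | p3:(4,2)->(4,3)->EXIT
Step 4: p0:(1,4)->(1,5)->EXIT | p1:escaped | p2:escaped | p3:escaped
Exit steps: [4, 1, 2, 3]
First to escape: p1 at step 1

Answer: 1 1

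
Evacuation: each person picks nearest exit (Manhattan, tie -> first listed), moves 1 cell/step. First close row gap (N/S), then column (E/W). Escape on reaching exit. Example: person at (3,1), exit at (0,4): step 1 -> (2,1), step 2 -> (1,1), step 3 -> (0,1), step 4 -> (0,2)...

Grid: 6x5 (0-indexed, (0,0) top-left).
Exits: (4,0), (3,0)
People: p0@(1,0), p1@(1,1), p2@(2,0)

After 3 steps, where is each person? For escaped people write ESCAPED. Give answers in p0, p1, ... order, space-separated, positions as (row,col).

Step 1: p0:(1,0)->(2,0) | p1:(1,1)->(2,1) | p2:(2,0)->(3,0)->EXIT
Step 2: p0:(2,0)->(3,0)->EXIT | p1:(2,1)->(3,1) | p2:escaped
Step 3: p0:escaped | p1:(3,1)->(3,0)->EXIT | p2:escaped

ESCAPED ESCAPED ESCAPED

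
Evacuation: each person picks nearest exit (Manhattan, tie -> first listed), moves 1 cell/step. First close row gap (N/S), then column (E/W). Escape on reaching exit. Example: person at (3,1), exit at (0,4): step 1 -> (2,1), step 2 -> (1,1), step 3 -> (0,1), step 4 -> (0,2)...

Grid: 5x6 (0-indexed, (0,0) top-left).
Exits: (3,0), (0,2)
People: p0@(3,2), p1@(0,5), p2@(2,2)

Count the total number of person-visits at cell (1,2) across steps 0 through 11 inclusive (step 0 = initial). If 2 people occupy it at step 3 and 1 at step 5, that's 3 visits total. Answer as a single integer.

Step 0: p0@(3,2) p1@(0,5) p2@(2,2) -> at (1,2): 0 [-], cum=0
Step 1: p0@(3,1) p1@(0,4) p2@(1,2) -> at (1,2): 1 [p2], cum=1
Step 2: p0@ESC p1@(0,3) p2@ESC -> at (1,2): 0 [-], cum=1
Step 3: p0@ESC p1@ESC p2@ESC -> at (1,2): 0 [-], cum=1
Total visits = 1

Answer: 1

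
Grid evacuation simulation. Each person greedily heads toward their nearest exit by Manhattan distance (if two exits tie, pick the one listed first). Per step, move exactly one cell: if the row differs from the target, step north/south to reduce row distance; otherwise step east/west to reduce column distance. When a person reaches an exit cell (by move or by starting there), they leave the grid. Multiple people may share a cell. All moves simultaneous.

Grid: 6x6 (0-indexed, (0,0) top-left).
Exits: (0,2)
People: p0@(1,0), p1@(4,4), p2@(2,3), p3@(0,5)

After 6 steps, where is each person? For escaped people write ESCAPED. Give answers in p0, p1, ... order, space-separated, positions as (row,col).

Step 1: p0:(1,0)->(0,0) | p1:(4,4)->(3,4) | p2:(2,3)->(1,3) | p3:(0,5)->(0,4)
Step 2: p0:(0,0)->(0,1) | p1:(3,4)->(2,4) | p2:(1,3)->(0,3) | p3:(0,4)->(0,3)
Step 3: p0:(0,1)->(0,2)->EXIT | p1:(2,4)->(1,4) | p2:(0,3)->(0,2)->EXIT | p3:(0,3)->(0,2)->EXIT
Step 4: p0:escaped | p1:(1,4)->(0,4) | p2:escaped | p3:escaped
Step 5: p0:escaped | p1:(0,4)->(0,3) | p2:escaped | p3:escaped
Step 6: p0:escaped | p1:(0,3)->(0,2)->EXIT | p2:escaped | p3:escaped

ESCAPED ESCAPED ESCAPED ESCAPED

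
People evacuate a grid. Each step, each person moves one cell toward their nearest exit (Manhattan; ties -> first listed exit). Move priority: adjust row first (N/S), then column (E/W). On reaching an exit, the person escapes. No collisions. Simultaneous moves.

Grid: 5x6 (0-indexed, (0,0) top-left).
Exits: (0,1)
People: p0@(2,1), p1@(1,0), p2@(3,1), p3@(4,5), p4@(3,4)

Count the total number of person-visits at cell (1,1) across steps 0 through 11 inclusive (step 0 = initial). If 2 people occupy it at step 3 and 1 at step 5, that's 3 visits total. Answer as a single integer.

Step 0: p0@(2,1) p1@(1,0) p2@(3,1) p3@(4,5) p4@(3,4) -> at (1,1): 0 [-], cum=0
Step 1: p0@(1,1) p1@(0,0) p2@(2,1) p3@(3,5) p4@(2,4) -> at (1,1): 1 [p0], cum=1
Step 2: p0@ESC p1@ESC p2@(1,1) p3@(2,5) p4@(1,4) -> at (1,1): 1 [p2], cum=2
Step 3: p0@ESC p1@ESC p2@ESC p3@(1,5) p4@(0,4) -> at (1,1): 0 [-], cum=2
Step 4: p0@ESC p1@ESC p2@ESC p3@(0,5) p4@(0,3) -> at (1,1): 0 [-], cum=2
Step 5: p0@ESC p1@ESC p2@ESC p3@(0,4) p4@(0,2) -> at (1,1): 0 [-], cum=2
Step 6: p0@ESC p1@ESC p2@ESC p3@(0,3) p4@ESC -> at (1,1): 0 [-], cum=2
Step 7: p0@ESC p1@ESC p2@ESC p3@(0,2) p4@ESC -> at (1,1): 0 [-], cum=2
Step 8: p0@ESC p1@ESC p2@ESC p3@ESC p4@ESC -> at (1,1): 0 [-], cum=2
Total visits = 2

Answer: 2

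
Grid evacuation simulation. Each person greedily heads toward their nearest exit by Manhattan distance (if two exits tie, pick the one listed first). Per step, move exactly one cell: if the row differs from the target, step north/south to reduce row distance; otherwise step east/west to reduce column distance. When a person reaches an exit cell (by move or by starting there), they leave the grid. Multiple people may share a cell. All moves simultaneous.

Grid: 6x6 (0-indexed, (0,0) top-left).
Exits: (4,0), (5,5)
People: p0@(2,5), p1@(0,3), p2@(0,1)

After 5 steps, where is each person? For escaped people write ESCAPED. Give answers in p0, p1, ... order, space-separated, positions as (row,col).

Step 1: p0:(2,5)->(3,5) | p1:(0,3)->(1,3) | p2:(0,1)->(1,1)
Step 2: p0:(3,5)->(4,5) | p1:(1,3)->(2,3) | p2:(1,1)->(2,1)
Step 3: p0:(4,5)->(5,5)->EXIT | p1:(2,3)->(3,3) | p2:(2,1)->(3,1)
Step 4: p0:escaped | p1:(3,3)->(4,3) | p2:(3,1)->(4,1)
Step 5: p0:escaped | p1:(4,3)->(4,2) | p2:(4,1)->(4,0)->EXIT

ESCAPED (4,2) ESCAPED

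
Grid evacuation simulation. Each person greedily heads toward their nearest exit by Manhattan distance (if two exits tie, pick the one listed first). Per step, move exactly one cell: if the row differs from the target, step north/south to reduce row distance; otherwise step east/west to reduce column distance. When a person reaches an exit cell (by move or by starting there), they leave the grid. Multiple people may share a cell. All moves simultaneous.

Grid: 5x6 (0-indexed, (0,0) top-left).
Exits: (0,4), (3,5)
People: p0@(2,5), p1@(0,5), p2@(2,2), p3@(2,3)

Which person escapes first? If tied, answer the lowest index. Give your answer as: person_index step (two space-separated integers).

Step 1: p0:(2,5)->(3,5)->EXIT | p1:(0,5)->(0,4)->EXIT | p2:(2,2)->(1,2) | p3:(2,3)->(1,3)
Step 2: p0:escaped | p1:escaped | p2:(1,2)->(0,2) | p3:(1,3)->(0,3)
Step 3: p0:escaped | p1:escaped | p2:(0,2)->(0,3) | p3:(0,3)->(0,4)->EXIT
Step 4: p0:escaped | p1:escaped | p2:(0,3)->(0,4)->EXIT | p3:escaped
Exit steps: [1, 1, 4, 3]
First to escape: p0 at step 1

Answer: 0 1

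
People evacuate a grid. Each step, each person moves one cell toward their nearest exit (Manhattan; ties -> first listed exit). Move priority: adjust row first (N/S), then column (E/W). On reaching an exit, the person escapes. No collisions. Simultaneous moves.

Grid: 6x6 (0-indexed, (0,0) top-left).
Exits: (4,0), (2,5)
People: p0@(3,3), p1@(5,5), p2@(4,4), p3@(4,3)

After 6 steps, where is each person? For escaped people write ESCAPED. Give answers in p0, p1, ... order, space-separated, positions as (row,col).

Step 1: p0:(3,3)->(2,3) | p1:(5,5)->(4,5) | p2:(4,4)->(3,4) | p3:(4,3)->(4,2)
Step 2: p0:(2,3)->(2,4) | p1:(4,5)->(3,5) | p2:(3,4)->(2,4) | p3:(4,2)->(4,1)
Step 3: p0:(2,4)->(2,5)->EXIT | p1:(3,5)->(2,5)->EXIT | p2:(2,4)->(2,5)->EXIT | p3:(4,1)->(4,0)->EXIT

ESCAPED ESCAPED ESCAPED ESCAPED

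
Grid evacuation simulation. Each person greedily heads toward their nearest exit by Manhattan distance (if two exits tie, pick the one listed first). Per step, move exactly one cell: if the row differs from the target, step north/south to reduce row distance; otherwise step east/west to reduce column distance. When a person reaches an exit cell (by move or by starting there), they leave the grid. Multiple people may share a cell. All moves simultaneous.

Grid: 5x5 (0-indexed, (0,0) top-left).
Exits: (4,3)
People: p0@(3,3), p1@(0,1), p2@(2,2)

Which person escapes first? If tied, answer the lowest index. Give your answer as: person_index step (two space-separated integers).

Answer: 0 1

Derivation:
Step 1: p0:(3,3)->(4,3)->EXIT | p1:(0,1)->(1,1) | p2:(2,2)->(3,2)
Step 2: p0:escaped | p1:(1,1)->(2,1) | p2:(3,2)->(4,2)
Step 3: p0:escaped | p1:(2,1)->(3,1) | p2:(4,2)->(4,3)->EXIT
Step 4: p0:escaped | p1:(3,1)->(4,1) | p2:escaped
Step 5: p0:escaped | p1:(4,1)->(4,2) | p2:escaped
Step 6: p0:escaped | p1:(4,2)->(4,3)->EXIT | p2:escaped
Exit steps: [1, 6, 3]
First to escape: p0 at step 1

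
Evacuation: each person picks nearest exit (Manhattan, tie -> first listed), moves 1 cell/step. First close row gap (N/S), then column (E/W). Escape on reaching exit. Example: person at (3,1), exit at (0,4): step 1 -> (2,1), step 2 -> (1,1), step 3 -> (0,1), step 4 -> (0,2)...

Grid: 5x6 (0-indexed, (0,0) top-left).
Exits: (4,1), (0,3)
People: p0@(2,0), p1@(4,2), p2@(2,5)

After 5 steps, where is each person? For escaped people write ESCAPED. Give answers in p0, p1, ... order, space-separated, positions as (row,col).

Step 1: p0:(2,0)->(3,0) | p1:(4,2)->(4,1)->EXIT | p2:(2,5)->(1,5)
Step 2: p0:(3,0)->(4,0) | p1:escaped | p2:(1,5)->(0,5)
Step 3: p0:(4,0)->(4,1)->EXIT | p1:escaped | p2:(0,5)->(0,4)
Step 4: p0:escaped | p1:escaped | p2:(0,4)->(0,3)->EXIT

ESCAPED ESCAPED ESCAPED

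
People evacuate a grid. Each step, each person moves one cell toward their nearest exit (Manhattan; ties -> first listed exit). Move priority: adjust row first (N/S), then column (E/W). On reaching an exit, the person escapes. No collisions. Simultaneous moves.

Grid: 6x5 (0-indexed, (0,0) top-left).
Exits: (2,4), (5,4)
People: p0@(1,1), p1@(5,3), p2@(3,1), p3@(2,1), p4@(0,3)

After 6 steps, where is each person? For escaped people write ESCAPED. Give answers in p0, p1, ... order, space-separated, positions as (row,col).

Step 1: p0:(1,1)->(2,1) | p1:(5,3)->(5,4)->EXIT | p2:(3,1)->(2,1) | p3:(2,1)->(2,2) | p4:(0,3)->(1,3)
Step 2: p0:(2,1)->(2,2) | p1:escaped | p2:(2,1)->(2,2) | p3:(2,2)->(2,3) | p4:(1,3)->(2,3)
Step 3: p0:(2,2)->(2,3) | p1:escaped | p2:(2,2)->(2,3) | p3:(2,3)->(2,4)->EXIT | p4:(2,3)->(2,4)->EXIT
Step 4: p0:(2,3)->(2,4)->EXIT | p1:escaped | p2:(2,3)->(2,4)->EXIT | p3:escaped | p4:escaped

ESCAPED ESCAPED ESCAPED ESCAPED ESCAPED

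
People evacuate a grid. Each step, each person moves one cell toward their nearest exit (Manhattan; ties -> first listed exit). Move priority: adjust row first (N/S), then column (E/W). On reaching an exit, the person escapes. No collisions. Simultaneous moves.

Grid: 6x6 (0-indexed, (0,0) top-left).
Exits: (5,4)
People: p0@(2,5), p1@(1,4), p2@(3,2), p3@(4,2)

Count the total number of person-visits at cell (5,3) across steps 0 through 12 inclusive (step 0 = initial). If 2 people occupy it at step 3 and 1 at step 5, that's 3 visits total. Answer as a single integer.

Step 0: p0@(2,5) p1@(1,4) p2@(3,2) p3@(4,2) -> at (5,3): 0 [-], cum=0
Step 1: p0@(3,5) p1@(2,4) p2@(4,2) p3@(5,2) -> at (5,3): 0 [-], cum=0
Step 2: p0@(4,5) p1@(3,4) p2@(5,2) p3@(5,3) -> at (5,3): 1 [p3], cum=1
Step 3: p0@(5,5) p1@(4,4) p2@(5,3) p3@ESC -> at (5,3): 1 [p2], cum=2
Step 4: p0@ESC p1@ESC p2@ESC p3@ESC -> at (5,3): 0 [-], cum=2
Total visits = 2

Answer: 2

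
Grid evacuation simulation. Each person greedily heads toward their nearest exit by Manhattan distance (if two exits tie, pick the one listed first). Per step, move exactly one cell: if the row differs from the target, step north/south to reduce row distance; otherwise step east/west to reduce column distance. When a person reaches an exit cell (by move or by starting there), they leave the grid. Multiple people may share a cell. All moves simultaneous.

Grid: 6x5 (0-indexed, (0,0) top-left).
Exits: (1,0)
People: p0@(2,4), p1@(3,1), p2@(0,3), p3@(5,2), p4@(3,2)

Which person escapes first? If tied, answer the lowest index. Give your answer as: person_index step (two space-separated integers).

Step 1: p0:(2,4)->(1,4) | p1:(3,1)->(2,1) | p2:(0,3)->(1,3) | p3:(5,2)->(4,2) | p4:(3,2)->(2,2)
Step 2: p0:(1,4)->(1,3) | p1:(2,1)->(1,1) | p2:(1,3)->(1,2) | p3:(4,2)->(3,2) | p4:(2,2)->(1,2)
Step 3: p0:(1,3)->(1,2) | p1:(1,1)->(1,0)->EXIT | p2:(1,2)->(1,1) | p3:(3,2)->(2,2) | p4:(1,2)->(1,1)
Step 4: p0:(1,2)->(1,1) | p1:escaped | p2:(1,1)->(1,0)->EXIT | p3:(2,2)->(1,2) | p4:(1,1)->(1,0)->EXIT
Step 5: p0:(1,1)->(1,0)->EXIT | p1:escaped | p2:escaped | p3:(1,2)->(1,1) | p4:escaped
Step 6: p0:escaped | p1:escaped | p2:escaped | p3:(1,1)->(1,0)->EXIT | p4:escaped
Exit steps: [5, 3, 4, 6, 4]
First to escape: p1 at step 3

Answer: 1 3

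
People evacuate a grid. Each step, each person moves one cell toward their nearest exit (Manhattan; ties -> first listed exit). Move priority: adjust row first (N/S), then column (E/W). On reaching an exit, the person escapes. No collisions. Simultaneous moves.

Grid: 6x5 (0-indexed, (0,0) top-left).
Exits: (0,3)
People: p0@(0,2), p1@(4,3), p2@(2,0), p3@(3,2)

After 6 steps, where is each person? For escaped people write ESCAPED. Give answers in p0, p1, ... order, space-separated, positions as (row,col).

Step 1: p0:(0,2)->(0,3)->EXIT | p1:(4,3)->(3,3) | p2:(2,0)->(1,0) | p3:(3,2)->(2,2)
Step 2: p0:escaped | p1:(3,3)->(2,3) | p2:(1,0)->(0,0) | p3:(2,2)->(1,2)
Step 3: p0:escaped | p1:(2,3)->(1,3) | p2:(0,0)->(0,1) | p3:(1,2)->(0,2)
Step 4: p0:escaped | p1:(1,3)->(0,3)->EXIT | p2:(0,1)->(0,2) | p3:(0,2)->(0,3)->EXIT
Step 5: p0:escaped | p1:escaped | p2:(0,2)->(0,3)->EXIT | p3:escaped

ESCAPED ESCAPED ESCAPED ESCAPED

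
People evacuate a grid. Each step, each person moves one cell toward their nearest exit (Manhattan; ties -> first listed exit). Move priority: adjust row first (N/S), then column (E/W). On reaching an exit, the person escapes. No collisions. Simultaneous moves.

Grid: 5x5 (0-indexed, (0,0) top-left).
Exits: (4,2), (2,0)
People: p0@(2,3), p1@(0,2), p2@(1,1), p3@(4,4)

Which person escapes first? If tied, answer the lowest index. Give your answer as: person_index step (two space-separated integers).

Answer: 2 2

Derivation:
Step 1: p0:(2,3)->(3,3) | p1:(0,2)->(1,2) | p2:(1,1)->(2,1) | p3:(4,4)->(4,3)
Step 2: p0:(3,3)->(4,3) | p1:(1,2)->(2,2) | p2:(2,1)->(2,0)->EXIT | p3:(4,3)->(4,2)->EXIT
Step 3: p0:(4,3)->(4,2)->EXIT | p1:(2,2)->(3,2) | p2:escaped | p3:escaped
Step 4: p0:escaped | p1:(3,2)->(4,2)->EXIT | p2:escaped | p3:escaped
Exit steps: [3, 4, 2, 2]
First to escape: p2 at step 2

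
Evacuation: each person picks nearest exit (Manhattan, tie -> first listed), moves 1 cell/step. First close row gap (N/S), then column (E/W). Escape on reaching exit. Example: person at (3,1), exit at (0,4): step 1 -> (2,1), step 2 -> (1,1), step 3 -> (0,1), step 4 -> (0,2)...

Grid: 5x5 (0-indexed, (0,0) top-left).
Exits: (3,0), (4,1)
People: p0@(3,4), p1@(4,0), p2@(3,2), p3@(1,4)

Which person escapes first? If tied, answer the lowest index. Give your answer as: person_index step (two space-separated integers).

Answer: 1 1

Derivation:
Step 1: p0:(3,4)->(3,3) | p1:(4,0)->(3,0)->EXIT | p2:(3,2)->(3,1) | p3:(1,4)->(2,4)
Step 2: p0:(3,3)->(3,2) | p1:escaped | p2:(3,1)->(3,0)->EXIT | p3:(2,4)->(3,4)
Step 3: p0:(3,2)->(3,1) | p1:escaped | p2:escaped | p3:(3,4)->(3,3)
Step 4: p0:(3,1)->(3,0)->EXIT | p1:escaped | p2:escaped | p3:(3,3)->(3,2)
Step 5: p0:escaped | p1:escaped | p2:escaped | p3:(3,2)->(3,1)
Step 6: p0:escaped | p1:escaped | p2:escaped | p3:(3,1)->(3,0)->EXIT
Exit steps: [4, 1, 2, 6]
First to escape: p1 at step 1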